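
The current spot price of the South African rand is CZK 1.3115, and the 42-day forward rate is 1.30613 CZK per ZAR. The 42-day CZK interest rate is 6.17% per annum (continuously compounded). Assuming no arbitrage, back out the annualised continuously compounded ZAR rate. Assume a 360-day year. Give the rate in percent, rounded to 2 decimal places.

9.69%

T = 42/360 years.
F/S = 1.30613/1.3115 = 0.9959055 = (growth of CZK) / (growth of ZAR).
The CZK side grows by e^(0.0617×42/360) = 1.0072243.
So the ZAR growth factor = 1.0113653.
r = ln(1.0113653)/(42/360) = 0.096867 → 9.69%.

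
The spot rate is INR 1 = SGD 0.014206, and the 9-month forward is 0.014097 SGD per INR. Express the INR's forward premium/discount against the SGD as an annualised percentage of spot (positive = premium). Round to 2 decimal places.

T = 9/12 years.
Period premium: (0.014097 − 0.014206)/0.014206 = -0.0076728.
Annualise by dividing by T: -0.0076728 / (9/12) = -0.010230 → -1.02%.

-1.02%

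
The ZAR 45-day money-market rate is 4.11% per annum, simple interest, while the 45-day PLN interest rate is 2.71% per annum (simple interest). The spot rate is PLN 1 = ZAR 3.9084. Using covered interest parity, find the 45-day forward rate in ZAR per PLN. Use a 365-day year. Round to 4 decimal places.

3.9151

T = 45/365 years.
ZAR growth factor: 1 + 0.0411×45/365 = 1.0050671.
PLN growth factor: 1 + 0.0271×45/365 = 1.0033411.
CIP: F = S · (grow ZAR)/(grow PLN) = 3.9084 × 1.0050671/1.0033411 = 3.915123 ZAR per PLN.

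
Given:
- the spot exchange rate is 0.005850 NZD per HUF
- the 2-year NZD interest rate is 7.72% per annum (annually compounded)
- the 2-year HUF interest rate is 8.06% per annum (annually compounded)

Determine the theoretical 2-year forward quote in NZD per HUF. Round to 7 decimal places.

0.0058132

T = 2 years.
NZD growth factor: (1 + 0.0772)^2 = 1.1603598.
HUF accumulates by (1 + 0.0806)^2 = 1.1676964.
CIP: F = S · (grow NZD)/(grow HUF) = 0.00585 × 1.1603598/1.1676964 = 0.005813245 NZD per HUF.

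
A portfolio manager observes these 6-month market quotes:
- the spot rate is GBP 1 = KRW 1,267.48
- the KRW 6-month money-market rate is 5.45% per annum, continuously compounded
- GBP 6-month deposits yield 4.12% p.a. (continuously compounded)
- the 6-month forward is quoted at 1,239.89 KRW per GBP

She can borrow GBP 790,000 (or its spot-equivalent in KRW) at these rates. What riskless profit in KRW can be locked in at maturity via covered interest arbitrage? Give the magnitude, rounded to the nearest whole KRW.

T = 6/12 years.
Keep in GBP, deliver into the forward: 790,000·1.020813644504·1239.89 = KRW 999,900,337.45.
Swap to KRW now, deposit: 790,000·1267.48·1.027624676822 = KRW 1,028,970,043.05.
The quoted forward undervalues GBP, so borrow GBP, convert to KRW at spot, deposit the KRW at 5.45%, and buy GBP forward at 1,239.89 to cover the loan.
Arbitrage profit = |999,900,337.45 − 1,028,970,043.05| = KRW 29,069,706.

KRW 29,069,706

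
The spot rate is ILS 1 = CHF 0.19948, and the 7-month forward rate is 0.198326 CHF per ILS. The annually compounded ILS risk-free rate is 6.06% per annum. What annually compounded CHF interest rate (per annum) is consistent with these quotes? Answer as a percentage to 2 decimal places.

5.01%

T = 7/12 years.
F/S = 0.198326/0.19948 = 0.9942150 = (growth of CHF) / (growth of ILS).
ILS growth factor: (1 + 0.0606)^(7/12) = 1.034916.
Hence g_CHF = 1.028929.
r = 1.028929^(12/7) − 1 = 0.050104 → 5.01%.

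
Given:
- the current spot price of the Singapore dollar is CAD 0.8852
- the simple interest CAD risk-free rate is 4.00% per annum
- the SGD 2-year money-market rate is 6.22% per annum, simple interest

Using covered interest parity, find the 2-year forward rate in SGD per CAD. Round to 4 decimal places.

1.1761

T = 2 years.
CAD accumulates by 1 + 0.0400×2 = 1.080000.
Growth of 1 SGD over T: 1 + 0.0622×2 = 1.124400.
CIP: F = S · (grow CAD)/(grow SGD) = 0.8852 × 1.080000/1.124400 = 0.8502455 CAD per SGD.
Quoted the other way: 1/0.8502455 = 1.1761 SGD per CAD.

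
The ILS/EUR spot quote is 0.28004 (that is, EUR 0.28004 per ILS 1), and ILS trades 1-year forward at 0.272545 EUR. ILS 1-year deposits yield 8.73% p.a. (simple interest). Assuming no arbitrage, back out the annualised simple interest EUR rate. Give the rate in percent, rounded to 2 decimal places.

5.82%

T = 1 year.
F/S = 0.272545/0.28004 = 0.9732360 = (growth of EUR) / (growth of ILS).
ILS growth factor: 1 + 0.0873×1 = 1.087300.
That pins the EUR growth at 1.0581995.
r = (1.0581995 − 1)/1 = 0.058199 → 5.82%.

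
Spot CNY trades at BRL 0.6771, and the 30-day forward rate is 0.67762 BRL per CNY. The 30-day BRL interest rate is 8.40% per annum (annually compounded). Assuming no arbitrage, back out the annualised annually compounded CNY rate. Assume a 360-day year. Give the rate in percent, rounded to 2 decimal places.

7.41%

T = 30/360 years.
By CIP, F/S equals the BRL-to-CNY growth ratio: 0.67762/0.6771 = 1.0007680.
The BRL side grows by (1 + 0.0840)^(30/360) = 1.0067441.
That pins the CNY growth at 1.0059715.
r = 1.0059715^(360/30) − 1 = 0.074059 → 7.41%.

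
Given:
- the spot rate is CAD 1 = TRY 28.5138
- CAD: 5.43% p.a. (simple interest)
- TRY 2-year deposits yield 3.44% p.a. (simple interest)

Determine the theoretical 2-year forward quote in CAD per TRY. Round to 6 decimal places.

0.036377

T = 2 years.
TRY accumulates by 1 + 0.0344×2 = 1.068800.
CAD accumulates by 1 + 0.0543×2 = 1.108600.
CIP: F = S · (grow TRY)/(grow CAD) = 28.5138 × 1.068800/1.108600 = 27.49012 TRY per CAD.
Invert for CAD per TRY: 1 / 27.49012 = 0.036377.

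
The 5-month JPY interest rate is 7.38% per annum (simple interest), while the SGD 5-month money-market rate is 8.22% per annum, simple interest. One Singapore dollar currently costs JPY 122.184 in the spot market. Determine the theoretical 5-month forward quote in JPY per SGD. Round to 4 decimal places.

T = 5/12 years.
Growth of 1 JPY over T: 1 + 0.0738×5/12 = 1.030750.
SGD growth factor: 1 + 0.0822×5/12 = 1.034250.
CIP: F = S · (grow JPY)/(grow SGD) = 122.184 × 1.030750/1.034250 = 121.770518 JPY per SGD.

121.7705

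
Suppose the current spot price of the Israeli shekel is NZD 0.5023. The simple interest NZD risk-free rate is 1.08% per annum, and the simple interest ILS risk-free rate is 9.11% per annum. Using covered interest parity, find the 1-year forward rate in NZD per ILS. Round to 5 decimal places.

T = 1 year.
Growth of 1 NZD over T: 1 + 0.0108×1 = 1.010800.
Growth of 1 ILS over T: 1 + 0.0911×1 = 1.091100.
So F = 0.5023 × 1.010800 / 1.091100 = 0.4653330 (NZD/ILS).

0.46533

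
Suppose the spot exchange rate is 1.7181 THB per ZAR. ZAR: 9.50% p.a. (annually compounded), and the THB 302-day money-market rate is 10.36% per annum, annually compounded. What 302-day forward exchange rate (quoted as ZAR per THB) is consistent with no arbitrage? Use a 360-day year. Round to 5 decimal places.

T = 302/360 years.
THB growth factor: (1 + 0.1036)^(302/360) = 1.0862111.
ZAR growth factor: (1 + 0.0950)^(302/360) = 1.0791059.
Forward (THB per ZAR) = 1.7181 × 1.0862111 / 1.0791059 = 1.729413.
Quoted the other way: 1/1.729413 = 0.57823 ZAR per THB.

0.57823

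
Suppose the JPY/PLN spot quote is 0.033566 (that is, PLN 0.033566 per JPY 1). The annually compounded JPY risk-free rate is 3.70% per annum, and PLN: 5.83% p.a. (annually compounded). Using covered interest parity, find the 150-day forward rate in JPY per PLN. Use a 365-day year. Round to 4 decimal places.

T = 150/365 years.
PLN accumulates by (1 + 0.0583)^(150/365) = 1.02355976.
JPY accumulates by (1 + 0.0370)^(150/365) = 1.01504295.
Forward (PLN per JPY) = 0.033566 × 1.02355976 / 1.01504295 = 0.033847639.
Invert for JPY per PLN: 1 / 0.033847639 = 29.5442.

29.5442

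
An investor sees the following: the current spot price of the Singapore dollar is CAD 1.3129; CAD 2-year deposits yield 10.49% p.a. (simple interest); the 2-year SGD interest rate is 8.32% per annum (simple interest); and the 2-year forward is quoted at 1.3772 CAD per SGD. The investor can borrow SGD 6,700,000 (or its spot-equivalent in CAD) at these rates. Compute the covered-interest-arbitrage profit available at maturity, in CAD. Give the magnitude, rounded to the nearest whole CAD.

CAD 120,732

T = 2 years.
Invest the SGD and cover forward: 6,700,000 × 1.166400 × 1.3772 = CAD 10,762,652.74.
Convert at spot and invest in CAD: 6,700,000 × 1.3129 × 1.209800 = CAD 10,641,921.01.
The quoted forward overvalues SGD, so borrow CAD, buy SGD at spot, deposit the SGD at 8.32%, and sell the proceeds forward at 1.3772.
The gap between the two covered legs is CAD 120,732.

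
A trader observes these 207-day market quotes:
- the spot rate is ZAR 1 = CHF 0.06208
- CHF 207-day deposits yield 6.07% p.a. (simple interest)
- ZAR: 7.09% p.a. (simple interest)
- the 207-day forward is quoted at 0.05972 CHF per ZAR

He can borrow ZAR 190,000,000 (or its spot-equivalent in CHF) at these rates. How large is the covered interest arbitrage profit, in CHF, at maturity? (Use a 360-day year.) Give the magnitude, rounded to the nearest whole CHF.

CHF 397,501

T = 207/360 years.
Keep in ZAR, deliver into the forward: 190,000,000·1.0407675·0.05972 = CHF 11,809,380.67.
Swap to CHF now, deposit: 190,000,000·0.06208·1.0349025 = CHF 12,206,881.97.
The quoted forward undervalues ZAR, so borrow ZAR, convert to CHF at spot, deposit the CHF at 6.07%, and buy ZAR forward at 0.05972 to cover the loan.
The gap between the two covered legs is CHF 397,501.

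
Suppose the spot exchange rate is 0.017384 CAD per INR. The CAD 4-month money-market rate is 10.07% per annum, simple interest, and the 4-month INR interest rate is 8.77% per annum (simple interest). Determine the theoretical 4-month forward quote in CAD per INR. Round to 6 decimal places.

0.017457

T = 4/12 years.
CAD growth factor: 1 + 0.1007×4/12 = 1.0335667.
Growth of 1 INR over T: 1 + 0.0877×4/12 = 1.0292333.
Forward (CAD per INR) = 0.017384 × 1.0335667 / 1.0292333 = 0.01745719.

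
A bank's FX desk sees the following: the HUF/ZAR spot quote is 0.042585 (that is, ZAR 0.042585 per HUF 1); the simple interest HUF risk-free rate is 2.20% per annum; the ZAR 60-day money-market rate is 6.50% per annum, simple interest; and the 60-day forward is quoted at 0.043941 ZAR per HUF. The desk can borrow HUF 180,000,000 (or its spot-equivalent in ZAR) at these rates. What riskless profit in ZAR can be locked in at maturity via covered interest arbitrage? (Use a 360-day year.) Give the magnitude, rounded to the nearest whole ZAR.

T = 60/360 years.
Keep in HUF, deliver into the forward: 180,000,000·1.003666667·0.043941 = ZAR 7,938,381.06.
Swap to ZAR now, deposit: 180,000,000·0.042585·1.010833333 = ZAR 7,748,340.75.
The quoted forward overvalues HUF, so borrow ZAR, buy HUF at spot, deposit the HUF at 2.20%, and sell the proceeds forward at 0.043941.
The gap between the two covered legs is ZAR 190,040.

ZAR 190,040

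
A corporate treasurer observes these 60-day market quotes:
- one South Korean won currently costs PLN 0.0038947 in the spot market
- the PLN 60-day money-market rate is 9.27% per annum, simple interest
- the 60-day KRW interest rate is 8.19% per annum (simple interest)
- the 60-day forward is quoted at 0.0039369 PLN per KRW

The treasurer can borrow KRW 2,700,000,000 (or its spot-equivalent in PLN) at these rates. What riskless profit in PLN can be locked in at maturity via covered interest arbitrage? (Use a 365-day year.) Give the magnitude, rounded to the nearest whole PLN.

T = 60/365 years.
Keep in KRW, deliver into the forward: 2,700,000,000·1.0134630137·0.0039369 = PLN 10,772,736.85.
Swap to PLN now, deposit: 2,700,000,000·0.0038947·1.0152383562 = PLN 10,675,931.83.
The quoted forward overvalues KRW, so borrow PLN, buy KRW at spot, deposit the KRW at 8.19%, and sell the proceeds forward at 0.0039369.
Profit = 10,772,736.85 − 10,675,931.83 = PLN 96,805.

PLN 96,805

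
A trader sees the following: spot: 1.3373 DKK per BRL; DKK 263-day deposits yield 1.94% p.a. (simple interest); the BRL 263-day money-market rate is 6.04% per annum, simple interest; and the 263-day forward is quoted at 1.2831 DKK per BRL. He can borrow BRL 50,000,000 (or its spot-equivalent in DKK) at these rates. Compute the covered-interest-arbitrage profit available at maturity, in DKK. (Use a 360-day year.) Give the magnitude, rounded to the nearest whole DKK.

T = 263/360 years.
Invest the BRL and cover forward: 50,000,000 × 1.0441255556 × 1.2831 = DKK 66,985,875.02.
Convert at spot and invest in DKK: 50,000,000 × 1.3373 × 1.0141727778 = DKK 67,812,662.79.
The quoted forward undervalues BRL, so borrow BRL, convert to DKK at spot, deposit the DKK at 1.94%, and buy BRL forward at 1.2831 to cover the loan.
The gap between the two covered legs is DKK 826,788.

DKK 826,788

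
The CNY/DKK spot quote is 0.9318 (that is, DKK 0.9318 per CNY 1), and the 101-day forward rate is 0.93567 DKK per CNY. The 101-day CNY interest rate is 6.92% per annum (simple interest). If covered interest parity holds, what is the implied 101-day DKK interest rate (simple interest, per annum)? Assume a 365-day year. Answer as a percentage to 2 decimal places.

8.45%

T = 101/365 years.
By CIP, F/S equals the DKK-to-CNY growth ratio: 0.93567/0.9318 = 1.0041533.
The CNY side grows by 1 + 0.0692×101/365 = 1.0191485.
So the DKK growth factor = 1.0233813.
(1.0233813 − 1)/T = 0.084497, i.e. 8.45%.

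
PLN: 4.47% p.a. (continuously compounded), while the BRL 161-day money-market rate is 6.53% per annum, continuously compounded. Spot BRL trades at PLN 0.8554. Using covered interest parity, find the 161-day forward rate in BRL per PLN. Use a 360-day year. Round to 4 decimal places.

T = 161/360 years.
PLN growth factor: e^(0.0447×161/360) = 1.020192.
BRL growth factor: e^(0.0653×161/360) = 1.0296342.
So F = 0.8554 × 1.020192 / 1.0296342 = 0.8475556 (PLN/BRL).
Invert for BRL per PLN: 1 / 0.8475556 = 1.1799.

1.1799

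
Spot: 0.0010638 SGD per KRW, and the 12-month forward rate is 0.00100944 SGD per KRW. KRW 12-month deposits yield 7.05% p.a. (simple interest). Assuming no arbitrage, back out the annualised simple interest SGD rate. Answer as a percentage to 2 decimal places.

1.58%

T = 1 year.
By CIP, F/S equals the SGD-to-KRW growth ratio: 0.00100944/0.0010638 = 0.9489002.
The KRW side grows by 1 + 0.0705×1 = 1.070500.
So the SGD growth factor = 1.0157977.
r = (1.0157977 − 1)/1 = 0.015798 → 1.58%.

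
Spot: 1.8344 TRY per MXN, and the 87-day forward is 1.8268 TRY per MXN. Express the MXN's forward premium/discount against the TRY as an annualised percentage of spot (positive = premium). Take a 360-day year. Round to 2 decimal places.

T = 87/360 years.
(F − S)/S = (1.8268 − 1.8344)/1.8344 = -0.0041430.
Annualise by dividing by T: -0.0041430 / (87/360) = -0.017143 → -1.71%.

-1.71%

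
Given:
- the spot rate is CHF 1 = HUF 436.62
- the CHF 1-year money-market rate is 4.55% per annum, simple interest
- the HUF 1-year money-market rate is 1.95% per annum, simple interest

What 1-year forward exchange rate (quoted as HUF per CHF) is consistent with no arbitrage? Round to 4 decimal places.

425.7619

T = 1 year.
HUF growth factor: 1 + 0.0195×1 = 1.019500.
CHF accumulates by 1 + 0.0455×1 = 1.045500.
CIP: F = S · (grow HUF)/(grow CHF) = 436.62 × 1.019500/1.045500 = 425.761923 HUF per CHF.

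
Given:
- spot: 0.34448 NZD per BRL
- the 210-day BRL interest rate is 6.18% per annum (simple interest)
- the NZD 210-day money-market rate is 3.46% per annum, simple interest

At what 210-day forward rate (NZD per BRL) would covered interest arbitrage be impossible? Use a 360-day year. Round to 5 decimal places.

T = 210/360 years.
Growth of 1 NZD over T: 1 + 0.0346×210/360 = 1.0201833.
Growth of 1 BRL over T: 1 + 0.0618×210/360 = 1.036050.
CIP: F = S · (grow NZD)/(grow BRL) = 0.34448 × 1.0201833/1.036050 = 0.3392044 NZD per BRL.

0.33920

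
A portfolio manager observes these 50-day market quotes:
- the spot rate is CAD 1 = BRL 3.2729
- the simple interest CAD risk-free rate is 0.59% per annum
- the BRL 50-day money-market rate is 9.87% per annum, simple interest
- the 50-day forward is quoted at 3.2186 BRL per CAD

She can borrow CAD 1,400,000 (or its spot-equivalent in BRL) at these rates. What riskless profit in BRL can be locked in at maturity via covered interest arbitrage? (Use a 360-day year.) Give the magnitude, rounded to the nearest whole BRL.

BRL 135,140

T = 50/360 years.
Route A — deposit CAD, sell forward: 1,400,000 × 1.000819444 × 3.2186 = BRL 4,509,732.45.
Route B — convert at spot, deposit BRL: 1,400,000 × 3.2729 × 1.013708333 = BRL 4,644,872.40.
The quoted forward undervalues CAD, so borrow CAD, convert to BRL at spot, deposit the BRL at 9.87%, and buy CAD forward at 3.2186 to cover the loan.
The gap between the two covered legs is BRL 135,140.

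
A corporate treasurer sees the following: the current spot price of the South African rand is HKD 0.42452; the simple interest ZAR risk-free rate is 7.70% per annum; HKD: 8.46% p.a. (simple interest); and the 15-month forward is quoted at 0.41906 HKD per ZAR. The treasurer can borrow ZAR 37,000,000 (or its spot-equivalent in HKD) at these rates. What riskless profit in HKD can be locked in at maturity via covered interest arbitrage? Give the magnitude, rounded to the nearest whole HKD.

T = 15/12 years.
Invest the ZAR and cover forward: 37,000,000 × 1.096250 × 0.41906 = HKD 16,997,597.43.
Convert at spot and invest in HKD: 37,000,000 × 0.42452 × 1.105750 = HKD 17,368,280.63.
The quoted forward undervalues ZAR, so borrow ZAR, convert to HKD at spot, deposit the HKD at 8.46%, and buy ZAR forward at 0.41906 to cover the loan.
Arbitrage profit = |16,997,597.43 − 17,368,280.63| = HKD 370,683.

HKD 370,683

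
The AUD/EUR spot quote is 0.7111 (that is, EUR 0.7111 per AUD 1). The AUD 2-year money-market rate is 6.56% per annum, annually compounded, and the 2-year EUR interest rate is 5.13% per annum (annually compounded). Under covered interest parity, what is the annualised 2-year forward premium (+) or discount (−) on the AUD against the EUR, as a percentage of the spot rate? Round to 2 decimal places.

-1.33%

T = 2 years.
F = S · g_EUR/g_AUD = 0.7111 × 1.1052317/1.1355034 = 0.6921426.
(F − S)/S ÷ T = (0.6921426 − 0.7111)/0.7111/2 = -0.013330 → -1.33%.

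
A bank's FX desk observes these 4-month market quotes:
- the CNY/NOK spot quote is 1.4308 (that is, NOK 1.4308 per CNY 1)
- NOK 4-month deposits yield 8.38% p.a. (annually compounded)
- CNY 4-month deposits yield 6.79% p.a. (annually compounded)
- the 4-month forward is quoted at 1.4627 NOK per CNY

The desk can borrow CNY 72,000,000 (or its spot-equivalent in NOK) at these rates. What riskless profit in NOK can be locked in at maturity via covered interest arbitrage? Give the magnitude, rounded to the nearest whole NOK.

NOK 1,827,626

T = 4/12 years.
Invest the CNY and cover forward: 72,000,000 × 1.02213955608 × 1.4627 = NOK 107,646,014.06.
Convert at spot and invest in NOK: 72,000,000 × 1.4308 × 1.02718747587 = NOK 105,818,388.51.
The quoted forward overvalues CNY, so borrow NOK, buy CNY at spot, deposit the CNY at 6.79%, and sell the proceeds forward at 1.4627.
Profit = 107,646,014.06 − 105,818,388.51 = NOK 1,827,626.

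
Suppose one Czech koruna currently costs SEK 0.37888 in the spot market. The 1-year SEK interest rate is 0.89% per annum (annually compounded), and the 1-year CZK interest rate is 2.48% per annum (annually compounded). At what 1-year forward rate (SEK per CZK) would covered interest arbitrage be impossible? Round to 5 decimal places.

0.37300

T = 1 year.
Growth of 1 SEK over T: (1 + 0.0089)^1 = 1.008900.
CZK accumulates by (1 + 0.0248)^1 = 1.024800.
So F = 0.37888 × 1.008900 / 1.024800 = 0.3730016 (SEK/CZK).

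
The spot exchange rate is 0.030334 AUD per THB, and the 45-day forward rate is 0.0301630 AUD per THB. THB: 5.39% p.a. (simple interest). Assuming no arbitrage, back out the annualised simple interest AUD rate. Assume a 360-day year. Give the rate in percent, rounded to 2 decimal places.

0.85%

T = 45/360 years.
F/S = 0.030163/0.030334 = 0.9943628 = (growth of AUD) / (growth of THB).
The THB side grows by 1 + 0.0539×45/360 = 1.0067375.
So the AUD growth factor = 1.0010623.
(1.0010623 − 1)/T = 0.008498, i.e. 0.85%.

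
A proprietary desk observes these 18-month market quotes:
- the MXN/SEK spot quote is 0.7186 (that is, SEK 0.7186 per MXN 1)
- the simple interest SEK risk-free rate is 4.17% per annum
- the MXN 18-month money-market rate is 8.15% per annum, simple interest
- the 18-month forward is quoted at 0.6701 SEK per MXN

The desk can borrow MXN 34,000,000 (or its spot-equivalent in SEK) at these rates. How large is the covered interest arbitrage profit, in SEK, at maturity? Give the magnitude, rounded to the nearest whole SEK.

T = 18/12 years.
Invest the MXN and cover forward: 34,000,000 × 1.122250 × 0.6701 = SEK 25,568,670.65.
Convert at spot and invest in SEK: 34,000,000 × 0.7186 × 1.062550 = SEK 25,960,646.62.
The quoted forward undervalues MXN, so borrow MXN, convert to SEK at spot, deposit the SEK at 4.17%, and buy MXN forward at 0.6701 to cover the loan.
Profit = 25,960,646.62 − 25,568,670.65 = SEK 391,976.

SEK 391,976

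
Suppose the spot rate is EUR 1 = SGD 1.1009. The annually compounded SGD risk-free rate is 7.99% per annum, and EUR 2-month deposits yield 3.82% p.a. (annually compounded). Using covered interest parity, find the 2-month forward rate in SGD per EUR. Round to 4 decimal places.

1.1081

T = 2/12 years.
SGD growth factor: (1 + 0.0799)^(2/12) = 1.0128938.
Growth of 1 EUR over T: (1 + 0.0382)^(2/12) = 1.0062676.
Forward (SGD per EUR) = 1.1009 × 1.0128938 / 1.0062676 = 1.108149.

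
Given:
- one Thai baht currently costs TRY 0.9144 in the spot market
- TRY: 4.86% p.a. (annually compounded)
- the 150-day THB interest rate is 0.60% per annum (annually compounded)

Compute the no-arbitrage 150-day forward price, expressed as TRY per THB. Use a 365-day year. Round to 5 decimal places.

T = 150/365 years.
TRY growth factor: (1 + 0.0486)^(150/365) = 1.0196939.
Growth of 1 THB over T: (1 + 0.0060)^(150/365) = 1.0024614.
CIP: F = S · (grow TRY)/(grow THB) = 0.9144 × 1.0196939/1.0024614 = 0.9301187 TRY per THB.

0.93012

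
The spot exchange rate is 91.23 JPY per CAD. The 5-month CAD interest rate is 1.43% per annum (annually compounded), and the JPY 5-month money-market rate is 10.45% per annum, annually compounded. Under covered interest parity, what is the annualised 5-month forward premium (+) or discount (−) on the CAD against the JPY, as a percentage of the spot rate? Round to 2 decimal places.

T = 5/12 years.
CIP forward (JPY per CAD) = 91.23 × 1.0422831/1.0059337 = 94.52659.
Annualised premium = (F − S)/S × (1/T) = (94.52659 − 91.23)/91.23 ÷ (5/12) = 8.67%.

+8.67%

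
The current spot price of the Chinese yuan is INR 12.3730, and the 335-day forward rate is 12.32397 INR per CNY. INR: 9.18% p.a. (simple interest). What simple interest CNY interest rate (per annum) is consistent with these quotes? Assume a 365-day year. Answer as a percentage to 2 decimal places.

T = 335/365 years.
By CIP, F/S equals the INR-to-CNY growth ratio: 12.32397/12.373 = 0.9960373.
The INR side grows by 1 + 0.0918×335/365 = 1.0842548.
Hence g_CNY = 1.0885685.
(1.0885685 − 1)/T = 0.096500, i.e. 9.65%.

9.65%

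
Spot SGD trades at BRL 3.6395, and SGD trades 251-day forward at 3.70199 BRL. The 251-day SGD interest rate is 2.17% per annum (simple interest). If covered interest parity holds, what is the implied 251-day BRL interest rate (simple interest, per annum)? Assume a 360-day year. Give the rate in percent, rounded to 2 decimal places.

4.67%

T = 251/360 years.
CIP gives F = S · g_BRL/g_SGD, so g_BRL/g_SGD = 3.70199/3.6395 = 1.0171699.
SGD growth factor: 1 + 0.0217×251/360 = 1.0151297.
That pins the BRL growth at 1.0325594.
(1.0325594 − 1)/T = 0.046699, i.e. 4.67%.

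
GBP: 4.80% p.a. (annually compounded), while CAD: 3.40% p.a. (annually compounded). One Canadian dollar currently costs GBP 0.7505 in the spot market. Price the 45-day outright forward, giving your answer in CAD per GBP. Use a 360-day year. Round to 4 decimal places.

1.3302

T = 45/360 years.
GBP accumulates by (1 + 0.0480)^(45/360) = 1.0058777.
CAD growth factor: (1 + 0.0340)^(45/360) = 1.0041881.
Forward (GBP per CAD) = 0.7505 × 1.0058777 / 1.0041881 = 0.7517628.
Invert for CAD per GBP: 1 / 0.7517628 = 1.3302.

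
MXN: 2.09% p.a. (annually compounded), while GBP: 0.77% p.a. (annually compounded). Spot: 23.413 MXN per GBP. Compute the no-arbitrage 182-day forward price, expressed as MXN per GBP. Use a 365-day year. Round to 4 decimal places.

T = 182/365 years.
MXN accumulates by (1 + 0.0209)^(182/365) = 1.01036733.
GBP accumulates by (1 + 0.0077)^(182/365) = 1.00383207.
Forward (MXN per GBP) = 23.413 × 1.01036733 / 1.00383207 = 23.565426.

23.5654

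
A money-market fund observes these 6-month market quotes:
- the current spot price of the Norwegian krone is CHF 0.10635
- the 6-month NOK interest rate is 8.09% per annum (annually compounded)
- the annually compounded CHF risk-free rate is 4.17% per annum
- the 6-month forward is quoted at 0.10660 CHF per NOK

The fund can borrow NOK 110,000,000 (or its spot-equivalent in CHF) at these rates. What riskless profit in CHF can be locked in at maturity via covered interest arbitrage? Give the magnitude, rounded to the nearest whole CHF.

T = 6/12 years.
Keep in NOK, deliver into the forward: 110,000,000·1.0396634071·0.10660 = CHF 12,191,093.11.
Swap to CHF now, deposit: 110,000,000·0.10635·1.020637056 = CHF 11,939,922.60.
The quoted forward overvalues NOK, so borrow CHF, buy NOK at spot, deposit the NOK at 8.09%, and sell the proceeds forward at 0.10660.
Profit = 12,191,093.11 − 11,939,922.60 = CHF 251,171.

CHF 251,171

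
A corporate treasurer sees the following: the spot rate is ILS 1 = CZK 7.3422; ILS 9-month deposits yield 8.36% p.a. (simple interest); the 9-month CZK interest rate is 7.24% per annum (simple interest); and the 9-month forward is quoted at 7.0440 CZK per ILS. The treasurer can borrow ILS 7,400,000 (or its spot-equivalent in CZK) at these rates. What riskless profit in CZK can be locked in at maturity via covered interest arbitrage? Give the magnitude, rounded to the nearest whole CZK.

CZK 1,888,648

T = 9/12 years.
Route A — deposit ILS, sell forward: 7,400,000 × 1.062700 × 7.0440 = CZK 55,393,875.12.
Route B — convert at spot, deposit CZK: 7,400,000 × 7.3422 × 1.054300 = CZK 57,282,522.80.
The quoted forward undervalues ILS, so borrow ILS, convert to CZK at spot, deposit the CZK at 7.24%, and buy ILS forward at 7.0440 to cover the loan.
Arbitrage profit = |55,393,875.12 − 57,282,522.80| = CZK 1,888,648.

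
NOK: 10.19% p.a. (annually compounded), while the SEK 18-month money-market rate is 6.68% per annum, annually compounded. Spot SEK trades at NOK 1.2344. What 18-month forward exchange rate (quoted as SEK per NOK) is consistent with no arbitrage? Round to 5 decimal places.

T = 18/12 years.
NOK growth factor: (1 + 0.1019)^(18/12) = 1.1566801.
SEK growth factor: (1 + 0.0668)^(18/12) = 1.1018552.
Forward (NOK per SEK) = 1.2344 × 1.1566801 / 1.1018552 = 1.295820.
Quoted the other way: 1/1.295820 = 0.77171 SEK per NOK.

0.77171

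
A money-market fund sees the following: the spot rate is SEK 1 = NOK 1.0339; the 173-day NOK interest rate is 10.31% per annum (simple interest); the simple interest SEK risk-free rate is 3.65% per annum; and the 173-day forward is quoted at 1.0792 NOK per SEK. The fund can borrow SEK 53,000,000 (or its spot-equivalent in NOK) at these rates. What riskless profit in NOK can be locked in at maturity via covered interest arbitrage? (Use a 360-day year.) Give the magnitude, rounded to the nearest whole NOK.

T = 173/360 years.
Invest the SEK and cover forward: 53,000,000 × 1.0175402778 × 1.0792 = NOK 58,200,861.79.
Convert at spot and invest in NOK: 53,000,000 × 1.0339 × 1.0495452778 = NOK 57,511,617.72.
The quoted forward overvalues SEK, so borrow NOK, buy SEK at spot, deposit the SEK at 3.65%, and sell the proceeds forward at 1.0792.
Arbitrage profit = |58,200,861.79 − 57,511,617.72| = NOK 689,244.

NOK 689,244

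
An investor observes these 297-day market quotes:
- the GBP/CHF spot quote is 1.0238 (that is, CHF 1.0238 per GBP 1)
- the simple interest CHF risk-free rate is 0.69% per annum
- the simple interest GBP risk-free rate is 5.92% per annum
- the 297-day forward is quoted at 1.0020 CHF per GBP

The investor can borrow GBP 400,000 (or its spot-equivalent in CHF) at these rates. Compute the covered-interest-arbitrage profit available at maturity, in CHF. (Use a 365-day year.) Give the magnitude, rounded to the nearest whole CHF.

T = 297/365 years.
Keep in GBP, deliver into the forward: 400,000·1.04817096·1.0020 = CHF 420,106.92.
Swap to CHF now, deposit: 400,000·1.0238·1.00561452 = CHF 411,819.26.
The quoted forward overvalues GBP, so borrow CHF, buy GBP at spot, deposit the GBP at 5.92%, and sell the proceeds forward at 1.0020.
Arbitrage profit = |420,106.92 − 411,819.26| = CHF 8,288.

CHF 8,288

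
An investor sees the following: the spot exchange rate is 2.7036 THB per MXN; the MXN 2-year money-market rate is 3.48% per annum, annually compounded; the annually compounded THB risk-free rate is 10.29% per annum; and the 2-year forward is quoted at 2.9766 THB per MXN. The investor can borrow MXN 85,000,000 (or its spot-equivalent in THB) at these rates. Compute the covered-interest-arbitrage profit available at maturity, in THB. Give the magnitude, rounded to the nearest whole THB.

THB 8,606,383

T = 2 years.
Route A — deposit MXN, sell forward: 85,000,000 × 1.07081104 × 2.9766 = THB 270,926,972.04.
Route B — convert at spot, deposit THB: 85,000,000 × 2.7036 × 1.21638841 = THB 279,533,354.95.
The quoted forward undervalues MXN, so borrow MXN, convert to THB at spot, deposit the THB at 10.29%, and buy MXN forward at 2.9766 to cover the loan.
Profit = 279,533,354.95 − 270,926,972.04 = THB 8,606,383.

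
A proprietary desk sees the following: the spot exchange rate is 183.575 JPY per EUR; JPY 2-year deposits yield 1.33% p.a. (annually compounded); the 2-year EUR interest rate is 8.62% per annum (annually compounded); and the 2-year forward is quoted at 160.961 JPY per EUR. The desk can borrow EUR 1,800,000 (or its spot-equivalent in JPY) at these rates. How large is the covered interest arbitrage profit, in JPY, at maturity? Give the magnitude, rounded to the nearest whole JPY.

JPY 2,549,016

T = 2 years.
Keep in EUR, deliver into the forward: 1,800,000·1.17983044·160.961 = JPY 341,832,037.42.
Swap to JPY now, deposit: 1,800,000·183.575·1.02677689 = JPY 339,283,021.65.
The quoted forward overvalues EUR, so borrow JPY, buy EUR at spot, deposit the EUR at 8.62%, and sell the proceeds forward at 160.961.
Profit = 341,832,037.42 − 339,283,021.65 = JPY 2,549,016.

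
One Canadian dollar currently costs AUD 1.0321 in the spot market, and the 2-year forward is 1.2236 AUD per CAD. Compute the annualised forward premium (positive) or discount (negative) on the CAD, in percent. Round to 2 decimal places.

+9.28%

T = 2 years.
(F − S)/S = (1.2236 − 1.0321)/1.0321 = 0.1855440.
×(1/T) gives 9.28% p.a.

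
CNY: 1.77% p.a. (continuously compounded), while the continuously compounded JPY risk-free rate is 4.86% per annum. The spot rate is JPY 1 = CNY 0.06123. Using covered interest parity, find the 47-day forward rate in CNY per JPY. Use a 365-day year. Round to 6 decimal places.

T = 47/365 years.
Growth of 1 CNY over T: e^(0.0177×47/365) = 1.0022818.
JPY growth factor: e^(0.0486×47/365) = 1.0062777.
Forward (CNY per JPY) = 0.06123 × 1.0022818 / 1.0062777 = 0.06098686.

0.060987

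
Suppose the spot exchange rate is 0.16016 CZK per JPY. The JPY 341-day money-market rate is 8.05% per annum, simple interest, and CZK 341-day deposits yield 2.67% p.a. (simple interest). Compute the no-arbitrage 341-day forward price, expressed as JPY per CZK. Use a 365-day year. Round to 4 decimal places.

6.5499

T = 341/365 years.
CZK growth factor: 1 + 0.0267×341/365 = 1.0249444.
JPY growth factor: 1 + 0.0805×341/365 = 1.0752068.
Forward (CZK per JPY) = 0.16016 × 1.0249444 / 1.0752068 = 0.1526730.
Quoted the other way: 1/0.1526730 = 6.5499 JPY per CZK.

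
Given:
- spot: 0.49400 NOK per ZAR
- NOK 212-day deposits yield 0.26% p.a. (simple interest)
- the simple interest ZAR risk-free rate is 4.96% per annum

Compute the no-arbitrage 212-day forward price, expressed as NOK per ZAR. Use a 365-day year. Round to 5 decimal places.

0.48089

T = 212/365 years.
Growth of 1 NOK over T: 1 + 0.0026×212/365 = 1.0015101.
ZAR accumulates by 1 + 0.0496×212/365 = 1.0288088.
CIP: F = S · (grow NOK)/(grow ZAR) = 0.494 × 1.0015101/1.0288088 = 0.4808921 NOK per ZAR.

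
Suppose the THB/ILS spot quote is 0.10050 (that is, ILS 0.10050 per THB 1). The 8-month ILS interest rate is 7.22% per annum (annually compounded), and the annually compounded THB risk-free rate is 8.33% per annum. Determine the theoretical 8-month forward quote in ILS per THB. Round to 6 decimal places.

0.099812

T = 8/12 years.
Growth of 1 ILS over T: (1 + 0.0722)^(8/12) = 1.047572.
Growth of 1 THB over T: (1 + 0.0833)^(8/12) = 1.0547896.
CIP: F = S · (grow ILS)/(grow THB) = 0.1005 × 1.047572/1.0547896 = 0.09981231 ILS per THB.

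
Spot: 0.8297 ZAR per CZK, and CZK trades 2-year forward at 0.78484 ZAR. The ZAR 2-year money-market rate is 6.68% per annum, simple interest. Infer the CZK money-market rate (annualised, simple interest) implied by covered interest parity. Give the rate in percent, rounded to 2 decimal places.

T = 2 years.
CIP gives F = S · g_ZAR/g_CZK, so g_ZAR/g_CZK = 0.78484/0.8297 = 0.9459323.
ZAR growth factor: 1 + 0.0668×2 = 1.133600.
That pins the CZK growth at 1.1983944.
(1.1983944 − 1)/T = 0.099197, i.e. 9.92%.

9.92%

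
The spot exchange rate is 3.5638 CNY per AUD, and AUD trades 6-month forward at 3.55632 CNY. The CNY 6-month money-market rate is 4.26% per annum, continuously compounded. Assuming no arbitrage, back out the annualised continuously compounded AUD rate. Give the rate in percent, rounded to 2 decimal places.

T = 6/12 years.
F/S = 3.55632/3.5638 = 0.9979011 = (growth of CNY) / (growth of AUD).
CNY growth factor: e^(0.0426×6/12) = 1.0215285.
So the AUD growth factor = 1.0236771.
r = ln(1.0236771)/(6/12) = 0.046802 → 4.68%.

4.68%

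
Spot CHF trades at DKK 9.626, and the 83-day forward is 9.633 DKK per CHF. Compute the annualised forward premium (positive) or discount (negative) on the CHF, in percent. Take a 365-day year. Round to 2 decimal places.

+0.32%

T = 83/365 years.
(F − S)/S = (9.633 − 9.626)/9.626 = 0.0007272.
Per annum: 0.0007272 / (83/365) = 0.003198 = 0.32%.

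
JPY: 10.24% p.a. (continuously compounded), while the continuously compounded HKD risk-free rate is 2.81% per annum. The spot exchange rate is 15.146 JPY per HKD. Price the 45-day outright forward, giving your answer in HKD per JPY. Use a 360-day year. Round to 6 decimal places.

0.065414

T = 45/360 years.
Growth of 1 JPY over T: e^(0.1024×45/360) = 1.0128823.
HKD growth factor: e^(0.0281×45/360) = 1.0035187.
CIP: F = S · (grow JPY)/(grow HKD) = 15.146 × 1.0128823/1.0035187 = 15.28732 JPY per HKD.
Quoted the other way: 1/15.28732 = 0.065414 HKD per JPY.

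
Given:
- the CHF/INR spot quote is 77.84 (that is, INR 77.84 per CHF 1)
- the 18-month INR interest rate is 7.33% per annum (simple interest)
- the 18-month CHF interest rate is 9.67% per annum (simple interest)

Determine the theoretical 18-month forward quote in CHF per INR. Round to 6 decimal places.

0.013253

T = 18/12 years.
INR growth factor: 1 + 0.0733×18/12 = 1.109950.
CHF accumulates by 1 + 0.0967×18/12 = 1.145050.
Forward (INR per CHF) = 77.84 × 1.109950 / 1.145050 = 75.45392.
Invert for CHF per INR: 1 / 75.45392 = 0.013253.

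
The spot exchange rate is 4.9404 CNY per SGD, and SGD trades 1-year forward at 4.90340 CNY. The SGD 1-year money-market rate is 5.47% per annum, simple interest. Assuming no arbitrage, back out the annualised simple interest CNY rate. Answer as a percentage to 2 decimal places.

4.68%

T = 1 year.
F/S = 4.9034/4.9404 = 0.9925107 = (growth of CNY) / (growth of SGD).
SGD growth factor: 1 + 0.0547×1 = 1.054700.
So the CNY growth factor = 1.046801.
r = (1.046801 − 1)/1 = 0.046801 → 4.68%.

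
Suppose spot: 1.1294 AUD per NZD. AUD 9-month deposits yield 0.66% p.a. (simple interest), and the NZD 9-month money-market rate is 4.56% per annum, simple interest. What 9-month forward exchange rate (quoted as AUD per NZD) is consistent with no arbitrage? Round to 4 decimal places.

1.0975

T = 9/12 years.
AUD growth factor: 1 + 0.0066×9/12 = 1.004950.
Growth of 1 NZD over T: 1 + 0.0456×9/12 = 1.034200.
Forward (AUD per NZD) = 1.1294 × 1.004950 / 1.034200 = 1.097457.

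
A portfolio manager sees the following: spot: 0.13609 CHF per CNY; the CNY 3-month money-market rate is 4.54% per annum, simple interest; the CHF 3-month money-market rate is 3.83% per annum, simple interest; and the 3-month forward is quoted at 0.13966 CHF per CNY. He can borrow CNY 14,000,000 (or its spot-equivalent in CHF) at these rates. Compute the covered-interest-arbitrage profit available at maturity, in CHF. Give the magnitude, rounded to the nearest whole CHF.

T = 3/12 years.
Invest the CNY and cover forward: 14,000,000 × 1.011350 × 0.13966 = CHF 1,977,431.97.
Convert at spot and invest in CHF: 14,000,000 × 0.13609 × 1.009575 = CHF 1,923,502.86.
The quoted forward overvalues CNY, so borrow CHF, buy CNY at spot, deposit the CNY at 4.54%, and sell the proceeds forward at 0.13966.
The gap between the two covered legs is CHF 53,929.

CHF 53,929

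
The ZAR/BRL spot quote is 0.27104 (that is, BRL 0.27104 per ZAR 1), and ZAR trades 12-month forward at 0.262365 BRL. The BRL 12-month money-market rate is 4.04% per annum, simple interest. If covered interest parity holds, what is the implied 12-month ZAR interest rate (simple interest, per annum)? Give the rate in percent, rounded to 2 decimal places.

T = 1 year.
F/S = 0.262365/0.27104 = 0.9679937 = (growth of BRL) / (growth of ZAR).
BRL growth factor: 1 + 0.0404×1 = 1.040400.
That pins the ZAR growth at 1.0748004.
r = (1.0748004 − 1)/1 = 0.074800 → 7.48%.

7.48%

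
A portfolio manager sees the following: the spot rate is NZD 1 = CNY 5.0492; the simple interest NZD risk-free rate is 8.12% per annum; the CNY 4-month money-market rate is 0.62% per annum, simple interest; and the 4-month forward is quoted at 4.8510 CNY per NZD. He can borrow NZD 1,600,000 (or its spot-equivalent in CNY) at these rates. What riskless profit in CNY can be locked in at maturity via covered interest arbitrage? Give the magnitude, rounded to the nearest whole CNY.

CNY 123,735

T = 4/12 years.
Route A — deposit NZD, sell forward: 1,600,000 × 1.027066667 × 4.8510 = CNY 7,971,680.64.
Route B — convert at spot, deposit CNY: 1,600,000 × 5.0492 × 1.002066667 = CNY 8,095,416.02.
The quoted forward undervalues NZD, so borrow NZD, convert to CNY at spot, deposit the CNY at 0.62%, and buy NZD forward at 4.8510 to cover the loan.
Arbitrage profit = |7,971,680.64 − 8,095,416.02| = CNY 123,735.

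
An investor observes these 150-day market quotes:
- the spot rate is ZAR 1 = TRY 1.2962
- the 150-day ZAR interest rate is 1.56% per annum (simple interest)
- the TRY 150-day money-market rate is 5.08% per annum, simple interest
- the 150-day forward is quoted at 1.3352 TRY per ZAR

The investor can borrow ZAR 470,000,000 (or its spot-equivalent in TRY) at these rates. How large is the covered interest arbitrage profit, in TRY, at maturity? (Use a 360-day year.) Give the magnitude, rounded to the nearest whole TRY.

T = 150/360 years.
Keep in ZAR, deliver into the forward: 470,000,000·1.006500·1.3352 = TRY 631,623,036.00.
Swap to TRY now, deposit: 470,000,000·1.2962·1.02116666667 = TRY 622,109,029.67.
The quoted forward overvalues ZAR, so borrow TRY, buy ZAR at spot, deposit the ZAR at 1.56%, and sell the proceeds forward at 1.3352.
Profit = 631,623,036.00 − 622,109,029.67 = TRY 9,514,006.

TRY 9,514,006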